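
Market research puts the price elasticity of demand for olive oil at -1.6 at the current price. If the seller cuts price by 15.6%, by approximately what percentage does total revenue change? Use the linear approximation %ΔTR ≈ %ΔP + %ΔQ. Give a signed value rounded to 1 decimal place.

+9.4%

%ΔQ ≈ Ed × %ΔP = (-1.6) × (-15.6%) = +24.9600%
%ΔTR ≈ %ΔP + %ΔQ = (-15.6%) + (+24.9600%) = +9.3600%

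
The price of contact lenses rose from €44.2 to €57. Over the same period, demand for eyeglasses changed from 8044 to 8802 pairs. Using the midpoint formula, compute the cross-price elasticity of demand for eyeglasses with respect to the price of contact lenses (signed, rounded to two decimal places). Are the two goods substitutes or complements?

%ΔQ_{eyeglasses} = (8802 − 8044)/avg = 758/8423 = 0.089991…
%ΔP_{contact lenses} = (57 − 44.2)/avg = 12.8/50.6 = 0.252964…
E_cross = (758/8423) / (12.8/50.6) = 0.3557…
E_cross > 0 ⇒ the goods are substitutes.

0.36; substitutes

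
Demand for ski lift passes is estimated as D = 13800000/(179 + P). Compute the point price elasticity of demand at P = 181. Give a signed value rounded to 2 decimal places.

dD/dP = −13800000/(179 + P)² = -106.481. At P = 181, D = 38333.3.
Ed = (dD/dP)·(P/D) = (-106.481) × (181/38333.3) = -0.5027…

-0.50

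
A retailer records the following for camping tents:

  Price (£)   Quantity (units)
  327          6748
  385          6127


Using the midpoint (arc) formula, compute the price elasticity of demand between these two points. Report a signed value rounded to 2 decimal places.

-0.59

%ΔQ = (6127 − 6748) / [(6748 + 6127)/2] = -621/6437.5 = -0.096466…
%ΔP = (385 − 327) / [(327 + 385)/2] = 58/356 = 0.162921…
Arc Ed = %ΔQ / %ΔP = (-621/6437.5) / (58/356) = -0.5921…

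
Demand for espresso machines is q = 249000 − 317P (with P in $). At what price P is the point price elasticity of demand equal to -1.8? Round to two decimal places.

Ed = −317P/(249000 − 317P). Set this equal to -1.8:
317P = 1.8·(249000 − 317P) ⇒ 317P(1 + 1.8) = 1.8·249000
P = 1.8·249000 / (317·2.8) = 504.9571…

504.96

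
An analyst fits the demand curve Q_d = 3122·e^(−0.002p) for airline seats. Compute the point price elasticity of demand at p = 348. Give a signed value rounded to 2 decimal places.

dQ_d/dp = −0.002·Q_d = -3.11311. At p = 348, Q_d = 1556.55.
Ed = (dQ_d/dp)·(p/Q_d) = (-3.11311) × (348/1556.55) = -0.696

-0.70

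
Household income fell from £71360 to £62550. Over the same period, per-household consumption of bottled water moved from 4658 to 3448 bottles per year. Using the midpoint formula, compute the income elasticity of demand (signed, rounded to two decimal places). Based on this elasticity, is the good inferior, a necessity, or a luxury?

%ΔQ = (3448 − 4658)/[( 4658 + 3448)/2] = -1210/4053 = -0.298544…
%ΔIncome = (62550 − 71360)/[( 71360 + 62550)/2] = -8810/66955 = -0.131580…
E_income = (-1210/4053) / (-8810/66955) = 2.2689…
E_income > 1 ⇒ normal good, luxury.

2.27; luxury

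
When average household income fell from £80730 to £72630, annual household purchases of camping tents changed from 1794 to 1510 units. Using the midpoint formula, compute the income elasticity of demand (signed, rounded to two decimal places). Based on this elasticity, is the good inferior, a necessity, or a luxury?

%ΔQ = (1510 − 1794)/[( 1794 + 1510)/2] = -284/1652 = -0.171912…
%ΔIncome = (72630 − 80730)/[( 80730 + 72630)/2] = -8100/76680 = -0.105633…
E_income = (-284/1652) / (-8100/76680) = 1.6274…
E_income > 1 ⇒ normal good, luxury.

1.63; luxury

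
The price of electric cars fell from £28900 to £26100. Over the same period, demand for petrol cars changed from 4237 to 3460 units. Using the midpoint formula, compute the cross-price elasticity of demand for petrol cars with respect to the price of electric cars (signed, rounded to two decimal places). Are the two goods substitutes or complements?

%ΔQ_{petrol cars} = (3460 − 4237)/avg = -777/3848.5 = -0.201896…
%ΔP_{electric cars} = (26100 − 28900)/avg = -2800/27500 = -0.101818…
E_cross = (-777/3848.5) / (-2800/27500) = 1.9829…
E_cross > 0 ⇒ the goods are substitutes.

1.98; substitutes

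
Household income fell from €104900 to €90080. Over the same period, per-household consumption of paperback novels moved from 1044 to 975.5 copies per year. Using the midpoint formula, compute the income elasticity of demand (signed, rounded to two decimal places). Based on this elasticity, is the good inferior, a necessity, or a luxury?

0.45; necessity

%ΔQ = (975.5 − 1044)/[( 1044 + 975.5)/2] = -68.5/1009.75 = -0.067838…
%ΔIncome = (90080 − 104900)/[( 104900 + 90080)/2] = -14820/97490 = -0.152015…
E_income = (-68.5/1009.75) / (-14820/97490) = 0.4462…
0 < E_income < 1 ⇒ normal good, necessity.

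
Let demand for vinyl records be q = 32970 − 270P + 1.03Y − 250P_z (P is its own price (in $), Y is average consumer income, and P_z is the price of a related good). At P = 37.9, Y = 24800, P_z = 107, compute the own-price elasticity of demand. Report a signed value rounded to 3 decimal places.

-0.475

At the given values, q = 32970 − 270(37.9) + 1.03(24800) − 250(107) = 21531.
∂q/∂P = −270.
E = (-270) × (37.9/21531) = -0.47526…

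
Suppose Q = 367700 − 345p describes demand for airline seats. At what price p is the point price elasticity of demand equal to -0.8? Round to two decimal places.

473.69

Ed = −345p/(367700 − 345p). Set this equal to -0.8:
345p = 0.8·(367700 − 345p) ⇒ 345p(1 + 0.8) = 0.8·367700
p = 0.8·367700 / (345·1.8) = 473.6876…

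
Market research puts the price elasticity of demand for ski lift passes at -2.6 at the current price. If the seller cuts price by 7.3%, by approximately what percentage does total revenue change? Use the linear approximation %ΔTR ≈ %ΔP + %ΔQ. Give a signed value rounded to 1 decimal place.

+11.7%

%ΔQ ≈ Ed × %ΔP = (-2.6) × (-7.3%) = +18.9800%
%ΔTR ≈ %ΔP + %ΔQ = (-7.3%) + (+18.9800%) = +11.6800%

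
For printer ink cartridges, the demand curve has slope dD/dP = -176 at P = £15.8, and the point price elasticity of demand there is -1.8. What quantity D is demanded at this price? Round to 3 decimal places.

Ed = (dD/dP)·(P/D) ⇒ D = (dD/dP)·P/Ed = (-176)·15.8/(-1.8) = 1544.88888…

1544.889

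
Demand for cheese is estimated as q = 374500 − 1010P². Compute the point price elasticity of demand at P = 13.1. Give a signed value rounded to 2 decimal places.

dq/dP = −2·1010·P = -26462. At P = 13.1, q = 201173.9.
Ed = (dq/dP)·(P/q) = (-26462) × (13.1/201173.9) = -1.7231…

-1.72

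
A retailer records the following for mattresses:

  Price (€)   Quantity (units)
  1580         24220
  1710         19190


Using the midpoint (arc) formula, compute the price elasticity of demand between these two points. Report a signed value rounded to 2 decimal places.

%ΔQ = (19190 − 24220) / [(24220 + 19190)/2] = -5030/21705 = -0.231743…
%ΔP = (1710 − 1580) / [(1580 + 1710)/2] = 130/1645 = 0.079027…
Arc Ed = %ΔQ / %ΔP = (-5030/21705) / (130/1645) = -2.9324…

-2.93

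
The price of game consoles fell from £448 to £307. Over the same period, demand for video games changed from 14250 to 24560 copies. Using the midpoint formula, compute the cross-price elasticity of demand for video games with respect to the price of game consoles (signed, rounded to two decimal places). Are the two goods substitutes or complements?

%ΔQ_{video games} = (24560 − 14250)/avg = 10310/19405 = 0.531306…
%ΔP_{game consoles} = (307 − 448)/avg = -141/377.5 = -0.373509…
E_cross = (10310/19405) / (-141/377.5) = -1.4224…
E_cross < 0 ⇒ the goods are complements.

-1.42; complements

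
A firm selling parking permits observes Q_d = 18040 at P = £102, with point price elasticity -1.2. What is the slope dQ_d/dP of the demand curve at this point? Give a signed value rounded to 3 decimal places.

Ed = (dQ_d/dP)·(P/Q_d) ⇒ dQ_d/dP = Ed·Q_d/P = (-1.2)·18040/102 = -212.23529…

-212.235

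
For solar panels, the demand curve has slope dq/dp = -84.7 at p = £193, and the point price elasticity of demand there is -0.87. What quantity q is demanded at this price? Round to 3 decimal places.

18789.770

Ed = (dq/dp)·(p/q) ⇒ q = (dq/dp)·p/Ed = (-84.7)·193/(-0.87) = 18789.77011…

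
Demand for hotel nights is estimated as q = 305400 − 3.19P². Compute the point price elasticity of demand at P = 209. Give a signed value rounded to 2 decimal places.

dq/dP = −2·3.19·P = -1333.42. At P = 209, q = 166057.61.
Ed = (dq/dP)·(P/q) = (-1333.42) × (209/166057.61) = -1.6782…

-1.68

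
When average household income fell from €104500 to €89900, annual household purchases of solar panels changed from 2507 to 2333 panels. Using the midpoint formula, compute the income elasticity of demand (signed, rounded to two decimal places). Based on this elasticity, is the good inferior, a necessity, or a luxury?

%ΔQ = (2333 − 2507)/[( 2507 + 2333)/2] = -174/2420 = -0.071900…
%ΔIncome = (89900 − 104500)/[( 104500 + 89900)/2] = -14600/97200 = -0.150205…
E_income = (-174/2420) / (-14600/97200) = 0.4786…
0 < E_income < 1 ⇒ normal good, necessity.

0.48; necessity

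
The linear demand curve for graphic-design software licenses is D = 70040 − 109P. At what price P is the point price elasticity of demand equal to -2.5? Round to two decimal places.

458.98

Ed = −109P/(70040 − 109P). Set this equal to -2.5:
109P = 2.5·(70040 − 109P) ⇒ 109P(1 + 2.5) = 2.5·70040
P = 2.5·70040 / (109·3.5) = 458.9777…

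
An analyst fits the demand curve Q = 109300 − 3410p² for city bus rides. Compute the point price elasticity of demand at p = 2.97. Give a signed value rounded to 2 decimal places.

-0.76

dQ/dp = −2·3410·p = -20255.4. At p = 2.97, Q = 79220.731.
Ed = (dQ/dp)·(p/Q) = (-20255.4) × (2.97/79220.731) = -0.7593…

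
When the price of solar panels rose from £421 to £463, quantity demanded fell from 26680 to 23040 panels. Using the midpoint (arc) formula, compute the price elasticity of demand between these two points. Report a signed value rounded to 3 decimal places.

-1.541

%ΔQ = (23040 − 26680) / [(26680 + 23040)/2] = -3640/24860 = -0.146419…
%ΔP = (463 − 421) / [(421 + 463)/2] = 42/442 = 0.095022…
Arc Ed = %ΔQ / %ΔP = (-3640/24860) / (42/442) = -1.54089…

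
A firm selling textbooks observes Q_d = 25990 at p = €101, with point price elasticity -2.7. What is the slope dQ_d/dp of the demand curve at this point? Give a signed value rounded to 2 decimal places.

-694.78

Ed = (dQ_d/dp)·(p/Q_d) ⇒ dQ_d/dp = Ed·Q_d/p = (-2.7)·25990/101 = -694.7821…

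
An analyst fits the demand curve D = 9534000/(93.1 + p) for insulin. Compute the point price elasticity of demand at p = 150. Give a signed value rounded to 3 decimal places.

-0.617

dD/dp = −9534000/(93.1 + p)² = -161.326. At p = 150, D = 39218.4.
Ed = (dD/dp)·(p/D) = (-161.326) × (150/39218.4) = -0.61703…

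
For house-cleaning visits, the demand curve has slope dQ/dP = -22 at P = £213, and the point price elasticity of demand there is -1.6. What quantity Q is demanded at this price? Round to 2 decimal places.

2928.75

Ed = (dQ/dP)·(P/Q) ⇒ Q = (dQ/dP)·P/Ed = (-22)·213/(-1.6) = 2928.75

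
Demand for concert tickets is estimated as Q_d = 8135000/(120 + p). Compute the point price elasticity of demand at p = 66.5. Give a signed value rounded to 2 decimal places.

dQ_d/dp = −8135000/(120 + p)² = -233.884. At p = 66.5, Q_d = 43619.3.
Ed = (dQ_d/dp)·(p/Q_d) = (-233.884) × (66.5/43619.3) = -0.3565…

-0.36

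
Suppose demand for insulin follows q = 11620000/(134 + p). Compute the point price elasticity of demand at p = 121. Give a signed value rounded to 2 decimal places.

dq/dp = −11620000/(134 + p)² = -178.7. At p = 121, q = 45568.6.
Ed = (dq/dp)·(p/q) = (-178.7) × (121/45568.6) = -0.4745…

-0.47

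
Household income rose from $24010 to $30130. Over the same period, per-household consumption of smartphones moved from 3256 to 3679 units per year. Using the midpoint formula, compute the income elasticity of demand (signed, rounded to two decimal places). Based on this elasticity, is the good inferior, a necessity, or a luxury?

%ΔQ = (3679 − 3256)/[( 3256 + 3679)/2] = 423/3467.5 = 0.121989…
%ΔIncome = (30130 − 24010)/[( 24010 + 30130)/2] = 6120/27070 = 0.226080…
E_income = (423/3467.5) / (6120/27070) = 0.5395…
0 < E_income < 1 ⇒ normal good, necessity.

0.54; necessity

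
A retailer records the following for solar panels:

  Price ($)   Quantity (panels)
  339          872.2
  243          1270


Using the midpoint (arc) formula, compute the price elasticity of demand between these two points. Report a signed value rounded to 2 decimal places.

%ΔQ = (1270 − 872.2) / [(872.2 + 1270)/2] = 397.8/1071.1 = 0.371393…
%ΔP = (243 − 339) / [(339 + 243)/2] = -96/291 = -0.329896…
Arc Ed = %ΔQ / %ΔP = (397.8/1071.1) / (-96/291) = -1.1257…

-1.13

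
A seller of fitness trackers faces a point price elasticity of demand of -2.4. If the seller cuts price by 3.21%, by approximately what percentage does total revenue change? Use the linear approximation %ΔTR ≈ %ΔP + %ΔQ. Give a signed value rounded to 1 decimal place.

+4.5%

%ΔQ ≈ Ed × %ΔP = (-2.4) × (-3.21%) = +7.7040%
%ΔTR ≈ %ΔP + %ΔQ = (-3.21%) + (+7.7040%) = +4.4940%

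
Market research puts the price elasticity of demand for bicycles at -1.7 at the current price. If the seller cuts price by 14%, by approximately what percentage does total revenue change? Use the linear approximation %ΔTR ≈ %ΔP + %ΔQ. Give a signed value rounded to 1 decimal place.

%ΔQ ≈ Ed × %ΔP = (-1.7) × (-14%) = +23.8000%
%ΔTR ≈ %ΔP + %ΔQ = (-14%) + (+23.8000%) = +9.8000%

+9.8%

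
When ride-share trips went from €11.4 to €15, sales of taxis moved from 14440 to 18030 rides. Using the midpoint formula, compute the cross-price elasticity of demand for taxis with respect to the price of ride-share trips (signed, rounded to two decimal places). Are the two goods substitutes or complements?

0.81; substitutes

%ΔQ_{taxis} = (18030 − 14440)/avg = 3590/16235 = 0.221127…
%ΔP_{ride-share trips} = (15 − 11.4)/avg = 3.6/13.2 = 0.272727…
E_cross = (3590/16235) / (3.6/13.2) = 0.8107…
E_cross > 0 ⇒ the goods are substitutes.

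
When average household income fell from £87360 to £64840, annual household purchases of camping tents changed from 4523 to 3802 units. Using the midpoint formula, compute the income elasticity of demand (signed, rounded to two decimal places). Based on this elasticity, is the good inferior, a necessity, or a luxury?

0.59; necessity

%ΔQ = (3802 − 4523)/[( 4523 + 3802)/2] = -721/4162.5 = -0.173213…
%ΔIncome = (64840 − 87360)/[( 87360 + 64840)/2] = -22520/76100 = -0.295926…
E_income = (-721/4162.5) / (-22520/76100) = 0.5853…
0 < E_income < 1 ⇒ normal good, necessity.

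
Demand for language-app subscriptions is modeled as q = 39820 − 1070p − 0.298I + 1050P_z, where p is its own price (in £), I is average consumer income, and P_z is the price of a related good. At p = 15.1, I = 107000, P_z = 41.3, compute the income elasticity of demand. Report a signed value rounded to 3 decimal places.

At the given values, q = 39820 − 1070(15.1) − 0.298(107000) + 1050(41.3) = 35142.
∂q/∂I = -0.298.
E = (-0.298) × (107000/35142) = -0.90734…

-0.907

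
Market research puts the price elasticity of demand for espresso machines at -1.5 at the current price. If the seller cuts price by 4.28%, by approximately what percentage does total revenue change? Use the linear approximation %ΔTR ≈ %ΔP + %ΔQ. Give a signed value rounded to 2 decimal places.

%ΔQ ≈ Ed × %ΔP = (-1.5) × (-4.28%) = +6.4200%
%ΔTR ≈ %ΔP + %ΔQ = (-4.28%) + (+6.4200%) = +2.1400%

+2.14%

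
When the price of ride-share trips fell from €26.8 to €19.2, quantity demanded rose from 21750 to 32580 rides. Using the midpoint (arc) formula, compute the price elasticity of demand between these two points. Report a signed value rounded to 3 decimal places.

-1.207

%ΔQ = (32580 − 21750) / [(21750 + 32580)/2] = 10830/27165 = 0.398674…
%ΔP = (19.2 − 26.8) / [(26.8 + 19.2)/2] = -7.6/23 = -0.330434…
Arc Ed = %ΔQ / %ΔP = (10830/27165) / (-7.6/23) = -1.20651…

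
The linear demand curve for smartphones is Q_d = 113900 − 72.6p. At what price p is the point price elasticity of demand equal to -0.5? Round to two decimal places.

Ed = −72.6p/(113900 − 72.6p). Set this equal to -0.5:
72.6p = 0.5·(113900 − 72.6p) ⇒ 72.6p(1 + 0.5) = 0.5·113900
p = 0.5·113900 / (72.6·1.5) = 522.9568…

522.96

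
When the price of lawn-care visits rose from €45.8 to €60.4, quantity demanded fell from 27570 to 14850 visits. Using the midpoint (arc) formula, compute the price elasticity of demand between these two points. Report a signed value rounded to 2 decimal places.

-2.18

%ΔQ = (14850 − 27570) / [(27570 + 14850)/2] = -12720/21210 = -0.599717…
%ΔP = (60.4 − 45.8) / [(45.8 + 60.4)/2] = 14.6/53.1 = 0.274952…
Arc Ed = %ΔQ / %ΔP = (-12720/21210) / (14.6/53.1) = -2.1811…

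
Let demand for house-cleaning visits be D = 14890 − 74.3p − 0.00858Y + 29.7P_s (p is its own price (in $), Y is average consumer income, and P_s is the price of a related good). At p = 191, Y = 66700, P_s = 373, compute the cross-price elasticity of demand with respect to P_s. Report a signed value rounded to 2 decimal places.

At the given values, D = 14890 − 74.3(191) − 0.00858(66700) + 29.7(373) = 11204.514.
∂D/∂P_s = 29.7.
E = (29.7) × (373/11204.514) = 0.9887…

0.99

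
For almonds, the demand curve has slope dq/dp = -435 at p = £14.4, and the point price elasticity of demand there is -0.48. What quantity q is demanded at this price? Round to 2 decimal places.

Ed = (dq/dp)·(p/q) ⇒ q = (dq/dp)·p/Ed = (-435)·14.4/(-0.48) = 13050

13050.00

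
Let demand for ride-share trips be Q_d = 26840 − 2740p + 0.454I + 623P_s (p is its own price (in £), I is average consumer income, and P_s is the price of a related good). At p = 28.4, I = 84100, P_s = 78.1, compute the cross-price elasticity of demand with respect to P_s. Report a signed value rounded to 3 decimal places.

1.357

At the given values, Q_d = 26840 − 2740(28.4) + 0.454(84100) + 623(78.1) = 35861.7.
∂Q_d/∂P_s = 623.
E = (623) × (78.1/35861.7) = 1.35677…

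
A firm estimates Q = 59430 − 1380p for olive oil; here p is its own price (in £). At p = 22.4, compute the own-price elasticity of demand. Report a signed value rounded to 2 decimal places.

-1.08

At the given values, Q = 59430 − 1380(22.4) = 28518.
∂Q/∂p = −1380.
E = (-1380) × (22.4/28518) = -1.0839…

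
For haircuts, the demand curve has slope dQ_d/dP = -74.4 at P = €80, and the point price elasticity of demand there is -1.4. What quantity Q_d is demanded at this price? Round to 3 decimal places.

4251.429

Ed = (dQ_d/dP)·(P/Q_d) ⇒ Q_d = (dQ_d/dP)·P/Ed = (-74.4)·80/(-1.4) = 4251.42857…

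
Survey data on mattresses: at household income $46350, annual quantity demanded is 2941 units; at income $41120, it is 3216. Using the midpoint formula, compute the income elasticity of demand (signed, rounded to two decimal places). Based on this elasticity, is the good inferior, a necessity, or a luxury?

-0.75; inferior

%ΔQ = (3216 − 2941)/[( 2941 + 3216)/2] = 275/3078.5 = 0.089329…
%ΔIncome = (41120 − 46350)/[( 46350 + 41120)/2] = -5230/43735 = -0.119583…
E_income = (275/3078.5) / (-5230/43735) = -0.7470…
E_income < 0 ⇒ inferior good.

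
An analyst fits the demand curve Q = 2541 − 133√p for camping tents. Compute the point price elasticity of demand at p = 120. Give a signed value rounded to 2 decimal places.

-0.67

dQ/dp = −133/(2√p) = -6.07059. At p = 120, Q = 1084.06.
Ed = (dQ/dp)·(p/Q) = (-6.07059) × (120/1084.06) = -0.6719…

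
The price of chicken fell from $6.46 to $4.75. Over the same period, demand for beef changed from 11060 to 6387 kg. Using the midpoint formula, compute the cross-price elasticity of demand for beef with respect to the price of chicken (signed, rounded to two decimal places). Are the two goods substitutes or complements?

%ΔQ_{beef} = (6387 − 11060)/avg = -4673/8723.5 = -0.535679…
%ΔP_{chicken} = (4.75 − 6.46)/avg = -1.71/5.605 = -0.305084…
E_cross = (-4673/8723.5) / (-1.71/5.605) = 1.7558…
E_cross > 0 ⇒ the goods are substitutes.

1.76; substitutes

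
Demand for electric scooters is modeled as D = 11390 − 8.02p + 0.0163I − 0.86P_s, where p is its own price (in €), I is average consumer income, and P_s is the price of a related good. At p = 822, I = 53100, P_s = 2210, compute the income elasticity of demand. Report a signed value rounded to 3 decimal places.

0.230

At the given values, D = 11390 − 8.02(822) + 0.0163(53100) − 0.86(2210) = 3762.49.
∂D/∂I = 0.0163.
E = (0.0163) × (53100/3762.49) = 0.23004…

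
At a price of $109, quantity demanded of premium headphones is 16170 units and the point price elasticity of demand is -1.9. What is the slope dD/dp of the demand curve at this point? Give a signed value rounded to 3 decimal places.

-281.862

Ed = (dD/dp)·(p/D) ⇒ dD/dp = Ed·D/p = (-1.9)·16170/109 = -281.86238…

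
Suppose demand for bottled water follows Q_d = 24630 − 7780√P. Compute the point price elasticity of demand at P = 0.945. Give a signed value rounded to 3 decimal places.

dQ_d/dP = −7780/(2√P) = -4001.6. At P = 0.945, Q_d = 17067.
Ed = (dQ_d/dP)·(P/Q_d) = (-4001.6) × (0.945/17067) = -0.22156…

-0.222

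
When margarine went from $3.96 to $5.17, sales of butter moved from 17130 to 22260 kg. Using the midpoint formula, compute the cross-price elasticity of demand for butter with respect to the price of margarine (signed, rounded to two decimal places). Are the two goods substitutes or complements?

%ΔQ_{butter} = (22260 − 17130)/avg = 5130/19695 = 0.260472…
%ΔP_{margarine} = (5.17 − 3.96)/avg = 1.21/4.565 = 0.265060…
E_cross = (5130/19695) / (1.21/4.565) = 0.9826…
E_cross > 0 ⇒ the goods are substitutes.

0.98; substitutes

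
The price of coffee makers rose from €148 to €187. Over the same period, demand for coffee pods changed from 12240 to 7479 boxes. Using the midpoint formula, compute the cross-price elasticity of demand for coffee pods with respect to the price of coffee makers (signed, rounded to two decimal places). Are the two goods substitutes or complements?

%ΔQ_{coffee pods} = (7479 − 12240)/avg = -4761/9859.5 = -0.482884…
%ΔP_{coffee makers} = (187 − 148)/avg = 39/167.5 = 0.232835…
E_cross = (-4761/9859.5) / (39/167.5) = -2.0739…
E_cross < 0 ⇒ the goods are complements.

-2.07; complements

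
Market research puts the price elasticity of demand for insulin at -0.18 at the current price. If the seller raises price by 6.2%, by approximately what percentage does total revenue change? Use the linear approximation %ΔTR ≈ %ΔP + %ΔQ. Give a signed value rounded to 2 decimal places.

%ΔQ ≈ Ed × %ΔP = (-0.18) × (+6.2%) = -1.1160%
%ΔTR ≈ %ΔP + %ΔQ = (+6.2%) + (-1.1160%) = +5.0840%

+5.08%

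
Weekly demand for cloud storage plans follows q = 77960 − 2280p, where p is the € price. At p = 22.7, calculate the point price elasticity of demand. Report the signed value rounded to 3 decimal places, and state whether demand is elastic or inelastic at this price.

-1.975; elastic

dq/dp = −2280. At p = 22.7, q = 77960 − 2280(22.7) = 26204.
Ed = (dq/dp)·(p/q) = −2280 × (22.7/26204) = -1.97511…
|Ed| = 1.975 > 1, so demand is elastic.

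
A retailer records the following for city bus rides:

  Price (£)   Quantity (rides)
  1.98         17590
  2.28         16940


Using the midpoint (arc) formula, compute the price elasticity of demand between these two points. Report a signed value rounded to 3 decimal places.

-0.267

%ΔQ = (16940 − 17590) / [(17590 + 16940)/2] = -650/17265 = -0.037648…
%ΔP = (2.28 − 1.98) / [(1.98 + 2.28)/2] = 0.3/2.13 = 0.140845…
Arc Ed = %ΔQ / %ΔP = (-650/17265) / (0.3/2.13) = -0.26730…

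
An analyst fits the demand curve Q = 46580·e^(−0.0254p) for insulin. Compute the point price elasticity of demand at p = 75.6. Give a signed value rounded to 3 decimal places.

-1.920

dQ/dp = −0.0254·Q = -173.414. At p = 75.6, Q = 6827.31.
Ed = (dQ/dp)·(p/Q) = (-173.414) × (75.6/6827.31) = -1.92024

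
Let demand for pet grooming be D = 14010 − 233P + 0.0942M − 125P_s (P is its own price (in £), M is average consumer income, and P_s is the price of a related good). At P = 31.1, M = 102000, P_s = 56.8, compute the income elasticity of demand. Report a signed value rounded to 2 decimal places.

At the given values, D = 14010 − 233(31.1) + 0.0942(102000) − 125(56.8) = 9272.1.
∂D/∂M = 0.0942.
E = (0.0942) × (102000/9272.1) = 1.0362…

1.04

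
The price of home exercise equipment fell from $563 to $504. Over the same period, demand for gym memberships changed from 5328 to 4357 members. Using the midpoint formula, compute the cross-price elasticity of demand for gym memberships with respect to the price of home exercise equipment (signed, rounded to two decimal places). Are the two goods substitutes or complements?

%ΔQ_{gym memberships} = (4357 − 5328)/avg = -971/4842.5 = -0.200516…
%ΔP_{home exercise equipment} = (504 − 563)/avg = -59/533.5 = -0.110590…
E_cross = (-971/4842.5) / (-59/533.5) = 1.8131…
E_cross > 0 ⇒ the goods are substitutes.

1.81; substitutes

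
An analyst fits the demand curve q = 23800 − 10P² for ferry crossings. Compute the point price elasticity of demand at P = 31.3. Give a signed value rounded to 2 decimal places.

dq/dP = −2·10·P = -626. At P = 31.3, q = 14003.1.
Ed = (dq/dP)·(P/q) = (-626) × (31.3/14003.1) = -1.3992…

-1.40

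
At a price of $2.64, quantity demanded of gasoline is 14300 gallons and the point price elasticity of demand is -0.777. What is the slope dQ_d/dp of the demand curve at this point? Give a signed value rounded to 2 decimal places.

Ed = (dQ_d/dp)·(p/Q_d) ⇒ dQ_d/dp = Ed·Q_d/p = (-0.777)·14300/2.64 = -4208.75

-4208.75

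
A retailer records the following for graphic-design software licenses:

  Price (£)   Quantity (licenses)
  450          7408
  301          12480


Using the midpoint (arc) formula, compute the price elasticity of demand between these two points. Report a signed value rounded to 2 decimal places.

-1.29

%ΔQ = (12480 − 7408) / [(7408 + 12480)/2] = 5072/9944 = 0.510056…
%ΔP = (301 − 450) / [(450 + 301)/2] = -149/375.5 = -0.396804…
Arc Ed = %ΔQ / %ΔP = (5072/9944) / (-149/375.5) = -1.2854…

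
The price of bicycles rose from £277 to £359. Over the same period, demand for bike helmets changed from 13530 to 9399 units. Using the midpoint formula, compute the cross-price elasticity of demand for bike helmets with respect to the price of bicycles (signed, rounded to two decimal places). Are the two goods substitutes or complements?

%ΔQ_{bike helmets} = (9399 − 13530)/avg = -4131/11464.5 = -0.360329…
%ΔP_{bicycles} = (359 − 277)/avg = 82/318 = 0.257861…
E_cross = (-4131/11464.5) / (82/318) = -1.3973…
E_cross < 0 ⇒ the goods are complements.

-1.40; complements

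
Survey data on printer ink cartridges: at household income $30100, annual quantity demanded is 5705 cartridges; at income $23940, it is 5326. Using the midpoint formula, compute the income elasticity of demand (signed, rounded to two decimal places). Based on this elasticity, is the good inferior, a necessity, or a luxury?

%ΔQ = (5326 − 5705)/[( 5705 + 5326)/2] = -379/5515.5 = -0.068715…
%ΔIncome = (23940 − 30100)/[( 30100 + 23940)/2] = -6160/27020 = -0.227979…
E_income = (-379/5515.5) / (-6160/27020) = 0.3014…
0 < E_income < 1 ⇒ normal good, necessity.

0.30; necessity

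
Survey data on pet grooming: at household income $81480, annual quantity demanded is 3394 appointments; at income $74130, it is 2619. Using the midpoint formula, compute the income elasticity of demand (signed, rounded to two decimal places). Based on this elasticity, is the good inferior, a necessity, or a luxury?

%ΔQ = (2619 − 3394)/[( 3394 + 2619)/2] = -775/3006.5 = -0.257774…
%ΔIncome = (74130 − 81480)/[( 81480 + 74130)/2] = -7350/77805 = -0.094466…
E_income = (-775/3006.5) / (-7350/77805) = 2.7287…
E_income > 1 ⇒ normal good, luxury.

2.73; luxury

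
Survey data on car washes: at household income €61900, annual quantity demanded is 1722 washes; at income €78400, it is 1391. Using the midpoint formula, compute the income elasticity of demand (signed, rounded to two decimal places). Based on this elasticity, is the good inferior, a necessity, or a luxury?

-0.90; inferior

%ΔQ = (1391 − 1722)/[( 1722 + 1391)/2] = -331/1556.5 = -0.212656…
%ΔIncome = (78400 − 61900)/[( 61900 + 78400)/2] = 16500/70150 = 0.235210…
E_income = (-331/1556.5) / (16500/70150) = -0.9041…
E_income < 0 ⇒ inferior good.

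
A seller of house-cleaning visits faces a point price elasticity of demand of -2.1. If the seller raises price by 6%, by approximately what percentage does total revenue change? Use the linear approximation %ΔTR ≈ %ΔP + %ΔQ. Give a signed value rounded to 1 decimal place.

-6.6%

%ΔQ ≈ Ed × %ΔP = (-2.1) × (+6%) = -12.6000%
%ΔTR ≈ %ΔP + %ΔQ = (+6%) + (-12.6000%) = -6.6000%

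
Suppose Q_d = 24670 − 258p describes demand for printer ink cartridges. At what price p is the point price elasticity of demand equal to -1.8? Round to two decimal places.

61.47

Ed = −258p/(24670 − 258p). Set this equal to -1.8:
258p = 1.8·(24670 − 258p) ⇒ 258p(1 + 1.8) = 1.8·24670
p = 1.8·24670 / (258·2.8) = 61.4700…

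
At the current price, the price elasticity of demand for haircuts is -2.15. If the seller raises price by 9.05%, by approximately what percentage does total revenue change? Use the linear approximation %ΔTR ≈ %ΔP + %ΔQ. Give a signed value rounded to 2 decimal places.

-10.41%

%ΔQ ≈ Ed × %ΔP = (-2.15) × (+9.05%) = -19.4575%
%ΔTR ≈ %ΔP + %ΔQ = (+9.05%) + (-19.4575%) = -10.4075%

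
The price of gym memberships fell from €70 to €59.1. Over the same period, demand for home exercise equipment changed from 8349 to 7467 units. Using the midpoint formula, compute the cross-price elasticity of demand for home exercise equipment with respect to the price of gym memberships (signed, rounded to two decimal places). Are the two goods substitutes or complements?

0.66; substitutes

%ΔQ_{home exercise equipment} = (7467 − 8349)/avg = -882/7908 = -0.111532…
%ΔP_{gym memberships} = (59.1 − 70)/avg = -10.9/64.55 = -0.168861…
E_cross = (-882/7908) / (-10.9/64.55) = 0.6604…
E_cross > 0 ⇒ the goods are substitutes.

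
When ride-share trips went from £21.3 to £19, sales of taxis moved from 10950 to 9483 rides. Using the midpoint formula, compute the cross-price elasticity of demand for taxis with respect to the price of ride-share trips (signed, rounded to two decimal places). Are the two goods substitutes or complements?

%ΔQ_{taxis} = (9483 − 10950)/avg = -1467/10216.5 = -0.143591…
%ΔP_{ride-share trips} = (19 − 21.3)/avg = -2.3/20.15 = -0.114143…
E_cross = (-1467/10216.5) / (-2.3/20.15) = 1.2579…
E_cross > 0 ⇒ the goods are substitutes.

1.26; substitutes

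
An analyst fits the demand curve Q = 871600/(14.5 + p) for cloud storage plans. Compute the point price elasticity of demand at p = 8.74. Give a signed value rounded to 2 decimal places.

dQ/dp = −871600/(14.5 + p)² = -1613.78. At p = 8.74, Q = 37504.3.
Ed = (dQ/dp)·(p/Q) = (-1613.78) × (8.74/37504.3) = -0.3760…

-0.38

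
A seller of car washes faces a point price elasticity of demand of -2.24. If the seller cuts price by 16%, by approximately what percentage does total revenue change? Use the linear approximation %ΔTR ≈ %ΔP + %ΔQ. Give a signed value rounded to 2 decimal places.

+19.84%

%ΔQ ≈ Ed × %ΔP = (-2.24) × (-16%) = +35.8400%
%ΔTR ≈ %ΔP + %ΔQ = (-16%) + (+35.8400%) = +19.8400%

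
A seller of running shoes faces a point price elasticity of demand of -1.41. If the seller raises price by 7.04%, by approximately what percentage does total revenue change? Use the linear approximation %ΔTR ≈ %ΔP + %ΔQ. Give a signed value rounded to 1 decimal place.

-2.9%

%ΔQ ≈ Ed × %ΔP = (-1.41) × (+7.04%) = -9.9264%
%ΔTR ≈ %ΔP + %ΔQ = (+7.04%) + (-9.9264%) = -2.8864%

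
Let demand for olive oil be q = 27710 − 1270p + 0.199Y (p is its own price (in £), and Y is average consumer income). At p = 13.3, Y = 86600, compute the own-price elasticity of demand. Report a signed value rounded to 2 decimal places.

At the given values, q = 27710 − 1270(13.3) + 0.199(86600) = 28052.4.
∂q/∂p = −1270.
E = (-1270) × (13.3/28052.4) = -0.6021…

-0.60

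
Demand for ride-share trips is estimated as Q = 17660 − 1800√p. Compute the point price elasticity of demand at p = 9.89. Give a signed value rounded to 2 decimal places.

dQ/dp = −1800/(2√p) = -286.183. At p = 9.89, Q = 11999.3.
Ed = (dQ/dp)·(p/Q) = (-286.183) × (9.89/11999.3) = -0.2358…

-0.24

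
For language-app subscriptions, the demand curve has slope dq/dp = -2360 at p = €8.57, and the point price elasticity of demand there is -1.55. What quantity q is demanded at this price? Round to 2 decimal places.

13048.52

Ed = (dq/dp)·(p/q) ⇒ q = (dq/dp)·p/Ed = (-2360)·8.57/(-1.55) = 13048.5161…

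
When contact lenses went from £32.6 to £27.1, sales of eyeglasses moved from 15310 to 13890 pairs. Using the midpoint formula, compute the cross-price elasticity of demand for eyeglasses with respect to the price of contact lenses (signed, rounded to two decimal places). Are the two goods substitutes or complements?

0.53; substitutes

%ΔQ_{eyeglasses} = (13890 − 15310)/avg = -1420/14600 = -0.097260…
%ΔP_{contact lenses} = (27.1 − 32.6)/avg = -5.5/29.85 = -0.184254…
E_cross = (-1420/14600) / (-5.5/29.85) = 0.5278…
E_cross > 0 ⇒ the goods are substitutes.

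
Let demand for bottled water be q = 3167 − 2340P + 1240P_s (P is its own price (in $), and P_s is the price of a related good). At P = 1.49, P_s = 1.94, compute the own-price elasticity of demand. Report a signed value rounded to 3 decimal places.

At the given values, q = 3167 − 2340(1.49) + 1240(1.94) = 2086.
∂q/∂P = −2340.
E = (-2340) × (1.49/2086) = -1.67142…

-1.671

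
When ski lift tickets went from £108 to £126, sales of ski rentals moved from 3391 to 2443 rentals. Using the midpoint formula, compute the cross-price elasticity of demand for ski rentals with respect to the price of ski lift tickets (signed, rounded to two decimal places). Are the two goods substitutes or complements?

-2.11; complements

%ΔQ_{ski rentals} = (2443 − 3391)/avg = -948/2917 = -0.324991…
%ΔP_{ski lift tickets} = (126 − 108)/avg = 18/117 = 0.153846…
E_cross = (-948/2917) / (18/117) = -2.1124…
E_cross < 0 ⇒ the goods are complements.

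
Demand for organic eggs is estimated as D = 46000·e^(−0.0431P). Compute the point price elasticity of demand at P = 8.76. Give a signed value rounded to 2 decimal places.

dD/dP = −0.0431·D = -1359.14. At P = 8.76, D = 31534.6.
Ed = (dD/dP)·(P/D) = (-1359.14) × (8.76/31534.6) = -0.3775…

-0.38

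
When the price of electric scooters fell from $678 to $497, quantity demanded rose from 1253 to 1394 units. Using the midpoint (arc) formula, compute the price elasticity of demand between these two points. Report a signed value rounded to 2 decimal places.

%ΔQ = (1394 − 1253) / [(1253 + 1394)/2] = 141/1323.5 = 0.106535…
%ΔP = (497 − 678) / [(678 + 497)/2] = -181/587.5 = -0.308085…
Arc Ed = %ΔQ / %ΔP = (141/1323.5) / (-181/587.5) = -0.3457…

-0.35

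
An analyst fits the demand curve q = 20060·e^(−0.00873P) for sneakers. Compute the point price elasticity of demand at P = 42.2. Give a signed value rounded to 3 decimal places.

dq/dP = −0.00873·q = -121.157. At P = 42.2, q = 13878.2.
Ed = (dq/dP)·(P/q) = (-121.157) × (42.2/13878.2) = -0.36840…

-0.368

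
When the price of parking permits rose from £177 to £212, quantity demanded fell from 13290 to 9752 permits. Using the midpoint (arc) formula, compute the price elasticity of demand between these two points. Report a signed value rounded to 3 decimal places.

%ΔQ = (9752 − 13290) / [(13290 + 9752)/2] = -3538/11521 = -0.307091…
%ΔP = (212 − 177) / [(177 + 212)/2] = 35/194.5 = 0.179948…
Arc Ed = %ΔQ / %ΔP = (-3538/11521) / (35/194.5) = -1.70655…

-1.707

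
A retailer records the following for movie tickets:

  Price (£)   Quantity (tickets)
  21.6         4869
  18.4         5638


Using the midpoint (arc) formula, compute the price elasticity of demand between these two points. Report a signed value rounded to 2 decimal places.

-0.91

%ΔQ = (5638 − 4869) / [(4869 + 5638)/2] = 769/5253.5 = 0.146378…
%ΔP = (18.4 − 21.6) / [(21.6 + 18.4)/2] = -3.2/20 = -0.16
Arc Ed = %ΔQ / %ΔP = (769/5253.5) / (-3.2/20) = -0.9148…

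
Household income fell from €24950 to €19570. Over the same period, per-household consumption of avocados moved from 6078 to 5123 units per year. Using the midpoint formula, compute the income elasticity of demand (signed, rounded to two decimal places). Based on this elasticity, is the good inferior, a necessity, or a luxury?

%ΔQ = (5123 − 6078)/[( 6078 + 5123)/2] = -955/5600.5 = -0.170520…
%ΔIncome = (19570 − 24950)/[( 24950 + 19570)/2] = -5380/22260 = -0.241689…
E_income = (-955/5600.5) / (-5380/22260) = 0.7055…
0 < E_income < 1 ⇒ normal good, necessity.

0.71; necessity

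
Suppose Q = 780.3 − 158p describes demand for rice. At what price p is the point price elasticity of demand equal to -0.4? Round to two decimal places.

Ed = −158p/(780.3 − 158p). Set this equal to -0.4:
158p = 0.4·(780.3 − 158p) ⇒ 158p(1 + 0.4) = 0.4·780.3
p = 0.4·780.3 / (158·1.4) = 1.4110…

1.41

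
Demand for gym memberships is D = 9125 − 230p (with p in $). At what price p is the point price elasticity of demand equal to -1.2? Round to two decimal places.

21.64

Ed = −230p/(9125 − 230p). Set this equal to -1.2:
230p = 1.2·(9125 − 230p) ⇒ 230p(1 + 1.2) = 1.2·9125
p = 1.2·9125 / (230·2.2) = 21.6403…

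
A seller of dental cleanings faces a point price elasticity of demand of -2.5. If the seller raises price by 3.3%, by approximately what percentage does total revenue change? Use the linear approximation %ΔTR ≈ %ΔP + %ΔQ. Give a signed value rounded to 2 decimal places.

-4.95%

%ΔQ ≈ Ed × %ΔP = (-2.5) × (+3.3%) = -8.2500%
%ΔTR ≈ %ΔP + %ΔQ = (+3.3%) + (-8.2500%) = -4.9500%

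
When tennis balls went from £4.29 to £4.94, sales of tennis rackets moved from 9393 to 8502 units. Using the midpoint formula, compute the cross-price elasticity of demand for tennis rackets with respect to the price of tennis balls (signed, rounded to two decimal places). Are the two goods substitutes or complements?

%ΔQ_{tennis rackets} = (8502 − 9393)/avg = -891/8947.5 = -0.099580…
%ΔP_{tennis balls} = (4.94 − 4.29)/avg = 0.65/4.615 = 0.140845…
E_cross = (-891/8947.5) / (0.65/4.615) = -0.7070…
E_cross < 0 ⇒ the goods are complements.

-0.71; complements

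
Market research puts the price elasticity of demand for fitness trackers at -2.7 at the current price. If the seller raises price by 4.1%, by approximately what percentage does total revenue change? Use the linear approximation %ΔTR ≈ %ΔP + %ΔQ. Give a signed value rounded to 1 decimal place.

%ΔQ ≈ Ed × %ΔP = (-2.7) × (+4.1%) = -11.0700%
%ΔTR ≈ %ΔP + %ΔQ = (+4.1%) + (-11.0700%) = -6.9700%

-7.0%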